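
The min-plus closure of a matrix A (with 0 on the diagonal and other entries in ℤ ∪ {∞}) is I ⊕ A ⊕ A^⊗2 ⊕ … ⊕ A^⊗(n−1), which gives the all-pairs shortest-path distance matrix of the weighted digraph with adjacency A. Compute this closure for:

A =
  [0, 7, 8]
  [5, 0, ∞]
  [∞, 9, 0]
Closure =
  [0, 7, 8]
  [5, 0, 13]
  [14, 9, 0]

This is the Floyd-Warshall all-pairs shortest-path computation. For each intermediate vertex k = 0, 1, …, 2, update dist[i][j] ← min(dist[i][j], dist[i][k] + dist[k][j]). The final matrix gives, for each (i, j), the minimum total weight of any directed path from i to j (possibly empty when i = j).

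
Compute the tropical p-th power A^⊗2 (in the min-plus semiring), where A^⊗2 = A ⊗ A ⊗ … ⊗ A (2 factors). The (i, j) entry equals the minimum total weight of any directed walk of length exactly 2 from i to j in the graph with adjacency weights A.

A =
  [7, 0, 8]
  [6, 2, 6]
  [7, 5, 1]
A^⊗2 =
  [6, 2, 6]
  [8, 4, 7]
  [8, 6, 2]

Each entry (A^⊗2)_ij equals the minimum over all length-2 walks i = v_0 → v_1 → … → v_2 = j of Σ_t A[v_t][v_{t+1}]. For example, for (i, j) = (0, 2) we minimise over 3 possible intermediate vertex sequences; the minimum is 6, attained along the walk 0 → 1 → 2.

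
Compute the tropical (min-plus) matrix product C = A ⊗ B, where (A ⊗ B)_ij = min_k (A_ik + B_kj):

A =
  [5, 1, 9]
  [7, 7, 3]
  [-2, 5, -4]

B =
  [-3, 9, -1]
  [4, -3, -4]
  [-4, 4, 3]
A ⊗ B =
  [2, -2, -3]
  [-1, 4, 3]
  [-8, 0, -3]

Apply the min-plus product entry-by-entry:
  C[0][0] = min over k of (A[0][0] + B[0][0] = 5 + -3 = 2, A[0][1] + B[1][0] = 1 + 4 = 5, A[0][2] + B[2][0] = 9 + -4 = 5) = 2 (attained at k = 0)
  C[0][1] = min over k of (A[0][0] + B[0][1] = 5 + 9 = 14, A[0][1] + B[1][1] = 1 + -3 = -2, A[0][2] + B[2][1] = 9 + 4 = 13) = -2 (attained at k = 1)
  C[0][2] = min over k of (A[0][0] + B[0][2] = 5 + -1 = 4, A[0][1] + B[1][2] = 1 + -4 = -3, A[0][2] + B[2][2] = 9 + 3 = 12) = -3 (attained at k = 1)
  C[1][0] = min over k of (A[1][0] + B[0][0] = 7 + -3 = 4, A[1][1] + B[1][0] = 7 + 4 = 11, A[1][2] + B[2][0] = 3 + -4 = -1) = -1 (attained at k = 2)
  C[1][1] = min over k of (A[1][0] + B[0][1] = 7 + 9 = 16, A[1][1] + B[1][1] = 7 + -3 = 4, A[1][2] + B[2][1] = 3 + 4 = 7) = 4 (attained at k = 1)
  C[1][2] = min over k of (A[1][0] + B[0][2] = 7 + -1 = 6, A[1][1] + B[1][2] = 7 + -4 = 3, A[1][2] + B[2][2] = 3 + 3 = 6) = 3 (attained at k = 1)
  C[2][0] = min over k of (A[2][0] + B[0][0] = -2 + -3 = -5, A[2][1] + B[1][0] = 5 + 4 = 9, A[2][2] + B[2][0] = -4 + -4 = -8) = -8 (attained at k = 2)
  C[2][1] = min over k of (A[2][0] + B[0][1] = -2 + 9 = 7, A[2][1] + B[1][1] = 5 + -3 = 2, A[2][2] + B[2][1] = -4 + 4 = 0) = 0 (attained at k = 2)
  C[2][2] = min over k of (A[2][0] + B[0][2] = -2 + -1 = -3, A[2][1] + B[1][2] = 5 + -4 = 1, A[2][2] + B[2][2] = -4 + 3 = -1) = -3 (attained at k = 0)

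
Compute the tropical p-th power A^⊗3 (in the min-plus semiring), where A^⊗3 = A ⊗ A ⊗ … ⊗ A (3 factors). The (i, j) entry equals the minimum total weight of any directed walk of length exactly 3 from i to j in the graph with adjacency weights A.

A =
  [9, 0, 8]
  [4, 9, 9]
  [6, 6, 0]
A^⊗3 =
  [13, 4, 8]
  [8, 13, 9]
  [6, 6, 0]

Each entry (A^⊗3)_ij equals the minimum over all length-3 walks i = v_0 → v_1 → … → v_3 = j of Σ_t A[v_t][v_{t+1}]. For example, for (i, j) = (0, 2) we minimise over 9 possible intermediate vertex sequences; the minimum is 8, attained along the walk 0 → 2 → 2 → 2.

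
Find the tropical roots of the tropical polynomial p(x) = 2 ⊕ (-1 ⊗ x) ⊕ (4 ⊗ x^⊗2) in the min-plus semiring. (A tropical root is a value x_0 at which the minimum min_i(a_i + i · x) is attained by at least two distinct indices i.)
Roots: {-5, 3}

Each tropical root is a break point of the lower envelope of the lines y = a_i + i · x (there are 3 lines, with slopes 0, 1, ..., 2). Only the lines that attain the minimum somewhere contribute to roots; other lines are dominated. Here the surviving (envelope) indices are i = 2, i = 1, i = 0.
Intersections between consecutive envelope lines give the roots: for adjacent envelope indices i < j the intersection is x = (a_i − a_j) / (j − i). Reading off the sorted break points: {-5, 3}.
Verification: at each break x_0, at least two indices attain the minimum of min_i(a_i + i · x_0).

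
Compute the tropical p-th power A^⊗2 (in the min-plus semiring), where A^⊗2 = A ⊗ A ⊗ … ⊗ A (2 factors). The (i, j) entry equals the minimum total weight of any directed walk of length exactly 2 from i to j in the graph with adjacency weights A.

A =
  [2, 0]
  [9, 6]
A^⊗2 =
  [4, 2]
  [11, 9]

Each entry (A^⊗2)_ij equals the minimum over all length-2 walks i = v_0 → v_1 → … → v_2 = j of Σ_t A[v_t][v_{t+1}]. For example, for (i, j) = (0, 1) we minimise over 2 possible intermediate vertex sequences; the minimum is 2, attained along the walk 0 → 0 → 1.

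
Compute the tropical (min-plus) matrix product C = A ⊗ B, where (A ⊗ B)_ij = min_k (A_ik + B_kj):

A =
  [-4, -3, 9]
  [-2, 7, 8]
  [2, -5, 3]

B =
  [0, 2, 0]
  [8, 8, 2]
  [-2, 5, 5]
A ⊗ B =
  [-4, -2, -4]
  [-2, 0, -2]
  [1, 3, -3]

Apply the min-plus product entry-by-entry:
  C[0][0] = min over k of (A[0][0] + B[0][0] = -4 + 0 = -4, A[0][1] + B[1][0] = -3 + 8 = 5, A[0][2] + B[2][0] = 9 + -2 = 7) = -4 (attained at k = 0)
  C[0][1] = min over k of (A[0][0] + B[0][1] = -4 + 2 = -2, A[0][1] + B[1][1] = -3 + 8 = 5, A[0][2] + B[2][1] = 9 + 5 = 14) = -2 (attained at k = 0)
  C[0][2] = min over k of (A[0][0] + B[0][2] = -4 + 0 = -4, A[0][1] + B[1][2] = -3 + 2 = -1, A[0][2] + B[2][2] = 9 + 5 = 14) = -4 (attained at k = 0)
  C[1][0] = min over k of (A[1][0] + B[0][0] = -2 + 0 = -2, A[1][1] + B[1][0] = 7 + 8 = 15, A[1][2] + B[2][0] = 8 + -2 = 6) = -2 (attained at k = 0)
  C[1][1] = min over k of (A[1][0] + B[0][1] = -2 + 2 = 0, A[1][1] + B[1][1] = 7 + 8 = 15, A[1][2] + B[2][1] = 8 + 5 = 13) = 0 (attained at k = 0)
  C[1][2] = min over k of (A[1][0] + B[0][2] = -2 + 0 = -2, A[1][1] + B[1][2] = 7 + 2 = 9, A[1][2] + B[2][2] = 8 + 5 = 13) = -2 (attained at k = 0)
  C[2][0] = min over k of (A[2][0] + B[0][0] = 2 + 0 = 2, A[2][1] + B[1][0] = -5 + 8 = 3, A[2][2] + B[2][0] = 3 + -2 = 1) = 1 (attained at k = 2)
  C[2][1] = min over k of (A[2][0] + B[0][1] = 2 + 2 = 4, A[2][1] + B[1][1] = -5 + 8 = 3, A[2][2] + B[2][1] = 3 + 5 = 8) = 3 (attained at k = 1)
  C[2][2] = min over k of (A[2][0] + B[0][2] = 2 + 0 = 2, A[2][1] + B[1][2] = -5 + 2 = -3, A[2][2] + B[2][2] = 3 + 5 = 8) = -3 (attained at k = 1)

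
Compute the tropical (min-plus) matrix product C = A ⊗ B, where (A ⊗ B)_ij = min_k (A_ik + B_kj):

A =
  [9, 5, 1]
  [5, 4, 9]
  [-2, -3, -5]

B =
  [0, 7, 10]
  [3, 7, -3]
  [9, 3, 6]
A ⊗ B =
  [8, 4, 2]
  [5, 11, 1]
  [-2, -2, -6]

Apply the min-plus product entry-by-entry:
  C[0][0] = min over k of (A[0][0] + B[0][0] = 9 + 0 = 9, A[0][1] + B[1][0] = 5 + 3 = 8, A[0][2] + B[2][0] = 1 + 9 = 10) = 8 (attained at k = 1)
  C[0][1] = min over k of (A[0][0] + B[0][1] = 9 + 7 = 16, A[0][1] + B[1][1] = 5 + 7 = 12, A[0][2] + B[2][1] = 1 + 3 = 4) = 4 (attained at k = 2)
  C[0][2] = min over k of (A[0][0] + B[0][2] = 9 + 10 = 19, A[0][1] + B[1][2] = 5 + -3 = 2, A[0][2] + B[2][2] = 1 + 6 = 7) = 2 (attained at k = 1)
  C[1][0] = min over k of (A[1][0] + B[0][0] = 5 + 0 = 5, A[1][1] + B[1][0] = 4 + 3 = 7, A[1][2] + B[2][0] = 9 + 9 = 18) = 5 (attained at k = 0)
  C[1][1] = min over k of (A[1][0] + B[0][1] = 5 + 7 = 12, A[1][1] + B[1][1] = 4 + 7 = 11, A[1][2] + B[2][1] = 9 + 3 = 12) = 11 (attained at k = 1)
  C[1][2] = min over k of (A[1][0] + B[0][2] = 5 + 10 = 15, A[1][1] + B[1][2] = 4 + -3 = 1, A[1][2] + B[2][2] = 9 + 6 = 15) = 1 (attained at k = 1)
  C[2][0] = min over k of (A[2][0] + B[0][0] = -2 + 0 = -2, A[2][1] + B[1][0] = -3 + 3 = 0, A[2][2] + B[2][0] = -5 + 9 = 4) = -2 (attained at k = 0)
  C[2][1] = min over k of (A[2][0] + B[0][1] = -2 + 7 = 5, A[2][1] + B[1][1] = -3 + 7 = 4, A[2][2] + B[2][1] = -5 + 3 = -2) = -2 (attained at k = 2)
  C[2][2] = min over k of (A[2][0] + B[0][2] = -2 + 10 = 8, A[2][1] + B[1][2] = -3 + -3 = -6, A[2][2] + B[2][2] = -5 + 6 = 1) = -6 (attained at k = 1)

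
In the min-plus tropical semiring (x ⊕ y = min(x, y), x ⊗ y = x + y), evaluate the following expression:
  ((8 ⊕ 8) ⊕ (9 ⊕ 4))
((8 ⊕ 8) ⊕ (9 ⊕ 4)) = 4

Expand innermost to outermost. Recall ⊕ takes the minimum of its arguments and ⊗ takes their sum. Working out the expression ((8 ⊕ 8) ⊕ (9 ⊕ 4)) gives 4.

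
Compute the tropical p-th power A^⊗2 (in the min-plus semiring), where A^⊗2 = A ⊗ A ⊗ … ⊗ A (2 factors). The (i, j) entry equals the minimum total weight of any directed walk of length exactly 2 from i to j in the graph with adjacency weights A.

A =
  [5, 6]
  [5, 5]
A^⊗2 =
  [10, 11]
  [10, 10]

Each entry (A^⊗2)_ij equals the minimum over all length-2 walks i = v_0 → v_1 → … → v_2 = j of Σ_t A[v_t][v_{t+1}]. For example, for (i, j) = (0, 1) we minimise over 2 possible intermediate vertex sequences; the minimum is 11, attained along the walk 0 → 0 → 1.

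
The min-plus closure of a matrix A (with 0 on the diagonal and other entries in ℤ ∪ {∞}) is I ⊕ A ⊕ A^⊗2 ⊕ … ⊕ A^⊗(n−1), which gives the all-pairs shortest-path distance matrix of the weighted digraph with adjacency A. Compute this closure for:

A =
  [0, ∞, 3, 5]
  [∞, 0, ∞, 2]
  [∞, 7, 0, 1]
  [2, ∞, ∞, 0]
Closure =
  [0, 10, 3, 4]
  [4, 0, 7, 2]
  [3, 7, 0, 1]
  [2, 12, 5, 0]

This is the Floyd-Warshall all-pairs shortest-path computation. For each intermediate vertex k = 0, 1, …, 3, update dist[i][j] ← min(dist[i][j], dist[i][k] + dist[k][j]). The final matrix gives, for each (i, j), the minimum total weight of any directed path from i to j (possibly empty when i = j).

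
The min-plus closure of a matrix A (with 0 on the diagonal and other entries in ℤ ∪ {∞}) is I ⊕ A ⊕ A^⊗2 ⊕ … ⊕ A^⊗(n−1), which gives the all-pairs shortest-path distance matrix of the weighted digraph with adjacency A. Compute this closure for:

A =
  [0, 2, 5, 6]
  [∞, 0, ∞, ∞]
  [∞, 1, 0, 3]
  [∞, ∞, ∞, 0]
Closure =
  [0, 2, 5, 6]
  [∞, 0, ∞, ∞]
  [∞, 1, 0, 3]
  [∞, ∞, ∞, 0]

This is the Floyd-Warshall all-pairs shortest-path computation. For each intermediate vertex k = 0, 1, …, 3, update dist[i][j] ← min(dist[i][j], dist[i][k] + dist[k][j]). The final matrix gives, for each (i, j), the minimum total weight of any directed path from i to j (possibly empty when i = j).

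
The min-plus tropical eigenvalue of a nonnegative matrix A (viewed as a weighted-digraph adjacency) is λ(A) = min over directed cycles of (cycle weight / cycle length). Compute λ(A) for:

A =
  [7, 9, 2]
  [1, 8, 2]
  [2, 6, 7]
λ(A) = 2

Enumerate directed cycles and compute their means (weight / length). Sample:
  cycle 0 → 0: weight = 7, length = 1, mean = 7/1 ≈ 7.000
  cycle 1 → 1: weight = 8, length = 1, mean = 8/1 ≈ 8.000
  cycle 2 → 2: weight = 7, length = 1, mean = 7/1 ≈ 7.000
  cycle 0 → 1 → 0: weight = 10, length = 2, mean = 10/2 ≈ 5.000
  cycle 0 → 2 → 0: weight = 4, length = 2, mean = 4/2 ≈ 2.000
  cycle 1 → 0 → 1: weight = 10, length = 2, mean = 10/2 ≈ 5.000
Minimum mean = 2.000, attained e.g. along the cycle 0 → 2 → 0 with weight 4 and length 2. So λ(A) = 4/2 = 2.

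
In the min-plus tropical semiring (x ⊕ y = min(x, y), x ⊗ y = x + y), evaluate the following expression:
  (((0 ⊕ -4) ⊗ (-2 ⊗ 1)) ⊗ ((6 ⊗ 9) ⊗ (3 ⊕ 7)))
(((0 ⊕ -4) ⊗ (-2 ⊗ 1)) ⊗ ((6 ⊗ 9) ⊗ (3 ⊕ 7))) = 13

Expand innermost to outermost. Recall ⊕ takes the minimum of its arguments and ⊗ takes their sum. Working out the expression (((0 ⊕ -4) ⊗ (-2 ⊗ 1)) ⊗ ((6 ⊗ 9) ⊗ (3 ⊕ 7))) gives 13.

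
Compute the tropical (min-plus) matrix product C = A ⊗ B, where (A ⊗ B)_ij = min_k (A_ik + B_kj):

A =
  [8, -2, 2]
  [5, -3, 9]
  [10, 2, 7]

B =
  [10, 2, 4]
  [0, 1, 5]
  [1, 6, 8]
A ⊗ B =
  [-2, -1, 3]
  [-3, -2, 2]
  [2, 3, 7]

Apply the min-plus product entry-by-entry:
  C[0][0] = min over k of (A[0][0] + B[0][0] = 8 + 10 = 18, A[0][1] + B[1][0] = -2 + 0 = -2, A[0][2] + B[2][0] = 2 + 1 = 3) = -2 (attained at k = 1)
  C[0][1] = min over k of (A[0][0] + B[0][1] = 8 + 2 = 10, A[0][1] + B[1][1] = -2 + 1 = -1, A[0][2] + B[2][1] = 2 + 6 = 8) = -1 (attained at k = 1)
  C[0][2] = min over k of (A[0][0] + B[0][2] = 8 + 4 = 12, A[0][1] + B[1][2] = -2 + 5 = 3, A[0][2] + B[2][2] = 2 + 8 = 10) = 3 (attained at k = 1)
  C[1][0] = min over k of (A[1][0] + B[0][0] = 5 + 10 = 15, A[1][1] + B[1][0] = -3 + 0 = -3, A[1][2] + B[2][0] = 9 + 1 = 10) = -3 (attained at k = 1)
  C[1][1] = min over k of (A[1][0] + B[0][1] = 5 + 2 = 7, A[1][1] + B[1][1] = -3 + 1 = -2, A[1][2] + B[2][1] = 9 + 6 = 15) = -2 (attained at k = 1)
  C[1][2] = min over k of (A[1][0] + B[0][2] = 5 + 4 = 9, A[1][1] + B[1][2] = -3 + 5 = 2, A[1][2] + B[2][2] = 9 + 8 = 17) = 2 (attained at k = 1)
  C[2][0] = min over k of (A[2][0] + B[0][0] = 10 + 10 = 20, A[2][1] + B[1][0] = 2 + 0 = 2, A[2][2] + B[2][0] = 7 + 1 = 8) = 2 (attained at k = 1)
  C[2][1] = min over k of (A[2][0] + B[0][1] = 10 + 2 = 12, A[2][1] + B[1][1] = 2 + 1 = 3, A[2][2] + B[2][1] = 7 + 6 = 13) = 3 (attained at k = 1)
  C[2][2] = min over k of (A[2][0] + B[0][2] = 10 + 4 = 14, A[2][1] + B[1][2] = 2 + 5 = 7, A[2][2] + B[2][2] = 7 + 8 = 15) = 7 (attained at k = 1)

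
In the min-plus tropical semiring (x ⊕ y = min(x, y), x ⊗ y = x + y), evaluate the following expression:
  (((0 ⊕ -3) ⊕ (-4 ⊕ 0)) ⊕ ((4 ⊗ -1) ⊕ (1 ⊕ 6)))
(((0 ⊕ -3) ⊕ (-4 ⊕ 0)) ⊕ ((4 ⊗ -1) ⊕ (1 ⊕ 6))) = -4

Expand innermost to outermost. Recall ⊕ takes the minimum of its arguments and ⊗ takes their sum. Working out the expression (((0 ⊕ -3) ⊕ (-4 ⊕ 0)) ⊕ ((4 ⊗ -1) ⊕ (1 ⊕ 6))) gives -4.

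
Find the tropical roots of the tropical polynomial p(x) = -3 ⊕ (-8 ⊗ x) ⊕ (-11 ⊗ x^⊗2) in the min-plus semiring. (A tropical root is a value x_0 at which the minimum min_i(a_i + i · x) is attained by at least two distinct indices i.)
Roots: {3, 5}

Each tropical root is a break point of the lower envelope of the lines y = a_i + i · x (there are 3 lines, with slopes 0, 1, ..., 2). Only the lines that attain the minimum somewhere contribute to roots; other lines are dominated. Here the surviving (envelope) indices are i = 2, i = 1, i = 0.
Intersections between consecutive envelope lines give the roots: for adjacent envelope indices i < j the intersection is x = (a_i − a_j) / (j − i). Reading off the sorted break points: {3, 5}.
Verification: at each break x_0, at least two indices attain the minimum of min_i(a_i + i · x_0).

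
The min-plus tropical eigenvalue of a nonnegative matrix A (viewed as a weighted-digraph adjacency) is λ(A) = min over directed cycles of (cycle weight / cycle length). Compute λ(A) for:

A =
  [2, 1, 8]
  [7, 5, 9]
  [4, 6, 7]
λ(A) = 2

Enumerate directed cycles and compute their means (weight / length). Sample:
  cycle 0 → 0: weight = 2, length = 1, mean = 2/1 ≈ 2.000
  cycle 1 → 1: weight = 5, length = 1, mean = 5/1 ≈ 5.000
  cycle 2 → 2: weight = 7, length = 1, mean = 7/1 ≈ 7.000
  cycle 0 → 1 → 0: weight = 8, length = 2, mean = 8/2 ≈ 4.000
  cycle 0 → 2 → 0: weight = 12, length = 2, mean = 12/2 ≈ 6.000
  cycle 1 → 0 → 1: weight = 8, length = 2, mean = 8/2 ≈ 4.000
Minimum mean = 2.000, attained e.g. along the cycle 0 → 0 with weight 2 and length 1. So λ(A) = 2/1 = 2.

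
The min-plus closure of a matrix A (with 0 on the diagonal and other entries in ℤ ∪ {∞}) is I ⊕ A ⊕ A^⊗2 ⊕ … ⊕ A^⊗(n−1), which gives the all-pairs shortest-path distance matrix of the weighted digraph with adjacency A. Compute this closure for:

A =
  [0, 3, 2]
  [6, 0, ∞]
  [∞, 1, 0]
Closure =
  [0, 3, 2]
  [6, 0, 8]
  [7, 1, 0]

This is the Floyd-Warshall all-pairs shortest-path computation. For each intermediate vertex k = 0, 1, …, 2, update dist[i][j] ← min(dist[i][j], dist[i][k] + dist[k][j]). The final matrix gives, for each (i, j), the minimum total weight of any directed path from i to j (possibly empty when i = j).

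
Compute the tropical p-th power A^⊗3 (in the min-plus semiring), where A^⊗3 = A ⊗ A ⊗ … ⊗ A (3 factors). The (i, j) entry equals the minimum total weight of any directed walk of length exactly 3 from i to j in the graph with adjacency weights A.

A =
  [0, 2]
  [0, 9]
A^⊗3 =
  [0, 2]
  [0, 2]

Each entry (A^⊗3)_ij equals the minimum over all length-3 walks i = v_0 → v_1 → … → v_3 = j of Σ_t A[v_t][v_{t+1}]. For example, for (i, j) = (0, 1) we minimise over 4 possible intermediate vertex sequences; the minimum is 2, attained along the walk 0 → 0 → 0 → 1.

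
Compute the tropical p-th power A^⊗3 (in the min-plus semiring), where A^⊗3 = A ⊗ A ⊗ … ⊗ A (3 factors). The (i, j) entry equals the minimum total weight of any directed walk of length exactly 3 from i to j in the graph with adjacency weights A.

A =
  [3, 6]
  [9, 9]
A^⊗3 =
  [9, 12]
  [15, 18]

Each entry (A^⊗3)_ij equals the minimum over all length-3 walks i = v_0 → v_1 → … → v_3 = j of Σ_t A[v_t][v_{t+1}]. For example, for (i, j) = (0, 1) we minimise over 4 possible intermediate vertex sequences; the minimum is 12, attained along the walk 0 → 0 → 0 → 1.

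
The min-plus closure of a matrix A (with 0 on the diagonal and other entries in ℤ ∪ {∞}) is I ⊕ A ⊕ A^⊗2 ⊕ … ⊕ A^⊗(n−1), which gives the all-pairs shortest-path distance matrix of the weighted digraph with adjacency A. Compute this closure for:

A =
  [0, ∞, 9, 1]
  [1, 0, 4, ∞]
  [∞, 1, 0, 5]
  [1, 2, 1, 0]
Closure =
  [0, 3, 2, 1]
  [1, 0, 3, 2]
  [2, 1, 0, 3]
  [1, 2, 1, 0]

This is the Floyd-Warshall all-pairs shortest-path computation. For each intermediate vertex k = 0, 1, …, 3, update dist[i][j] ← min(dist[i][j], dist[i][k] + dist[k][j]). The final matrix gives, for each (i, j), the minimum total weight of any directed path from i to j (possibly empty when i = j).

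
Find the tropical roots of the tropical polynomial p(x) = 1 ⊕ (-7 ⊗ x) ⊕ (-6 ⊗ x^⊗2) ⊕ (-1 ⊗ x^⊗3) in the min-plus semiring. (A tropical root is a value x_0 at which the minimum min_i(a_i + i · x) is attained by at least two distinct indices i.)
Roots: {-5, -1, 8}

Each tropical root is a break point of the lower envelope of the lines y = a_i + i · x (there are 4 lines, with slopes 0, 1, ..., 3). Only the lines that attain the minimum somewhere contribute to roots; other lines are dominated. Here the surviving (envelope) indices are i = 3, i = 2, i = 1, i = 0.
Intersections between consecutive envelope lines give the roots: for adjacent envelope indices i < j the intersection is x = (a_i − a_j) / (j − i). Reading off the sorted break points: {-5, -1, 8}.
Verification: at each break x_0, at least two indices attain the minimum of min_i(a_i + i · x_0).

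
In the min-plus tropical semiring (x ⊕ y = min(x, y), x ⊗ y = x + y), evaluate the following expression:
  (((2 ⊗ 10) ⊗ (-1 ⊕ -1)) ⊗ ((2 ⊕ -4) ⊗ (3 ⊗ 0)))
(((2 ⊗ 10) ⊗ (-1 ⊕ -1)) ⊗ ((2 ⊕ -4) ⊗ (3 ⊗ 0))) = 10

Expand innermost to outermost. Recall ⊕ takes the minimum of its arguments and ⊗ takes their sum. Working out the expression (((2 ⊗ 10) ⊗ (-1 ⊕ -1)) ⊗ ((2 ⊕ -4) ⊗ (3 ⊗ 0))) gives 10.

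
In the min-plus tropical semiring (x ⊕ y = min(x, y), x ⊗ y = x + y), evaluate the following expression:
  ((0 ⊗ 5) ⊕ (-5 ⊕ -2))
((0 ⊗ 5) ⊕ (-5 ⊕ -2)) = -5

Expand innermost to outermost. Recall ⊕ takes the minimum of its arguments and ⊗ takes their sum. Working out the expression ((0 ⊗ 5) ⊕ (-5 ⊕ -2)) gives -5.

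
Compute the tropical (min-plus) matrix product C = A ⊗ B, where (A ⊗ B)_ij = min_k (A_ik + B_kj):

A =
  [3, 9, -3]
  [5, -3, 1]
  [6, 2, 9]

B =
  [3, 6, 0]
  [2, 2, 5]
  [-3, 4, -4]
A ⊗ B =
  [-6, 1, -7]
  [-2, -1, -3]
  [4, 4, 5]

Apply the min-plus product entry-by-entry:
  C[0][0] = min over k of (A[0][0] + B[0][0] = 3 + 3 = 6, A[0][1] + B[1][0] = 9 + 2 = 11, A[0][2] + B[2][0] = -3 + -3 = -6) = -6 (attained at k = 2)
  C[0][1] = min over k of (A[0][0] + B[0][1] = 3 + 6 = 9, A[0][1] + B[1][1] = 9 + 2 = 11, A[0][2] + B[2][1] = -3 + 4 = 1) = 1 (attained at k = 2)
  C[0][2] = min over k of (A[0][0] + B[0][2] = 3 + 0 = 3, A[0][1] + B[1][2] = 9 + 5 = 14, A[0][2] + B[2][2] = -3 + -4 = -7) = -7 (attained at k = 2)
  C[1][0] = min over k of (A[1][0] + B[0][0] = 5 + 3 = 8, A[1][1] + B[1][0] = -3 + 2 = -1, A[1][2] + B[2][0] = 1 + -3 = -2) = -2 (attained at k = 2)
  C[1][1] = min over k of (A[1][0] + B[0][1] = 5 + 6 = 11, A[1][1] + B[1][1] = -3 + 2 = -1, A[1][2] + B[2][1] = 1 + 4 = 5) = -1 (attained at k = 1)
  C[1][2] = min over k of (A[1][0] + B[0][2] = 5 + 0 = 5, A[1][1] + B[1][2] = -3 + 5 = 2, A[1][2] + B[2][2] = 1 + -4 = -3) = -3 (attained at k = 2)
  C[2][0] = min over k of (A[2][0] + B[0][0] = 6 + 3 = 9, A[2][1] + B[1][0] = 2 + 2 = 4, A[2][2] + B[2][0] = 9 + -3 = 6) = 4 (attained at k = 1)
  C[2][1] = min over k of (A[2][0] + B[0][1] = 6 + 6 = 12, A[2][1] + B[1][1] = 2 + 2 = 4, A[2][2] + B[2][1] = 9 + 4 = 13) = 4 (attained at k = 1)
  C[2][2] = min over k of (A[2][0] + B[0][2] = 6 + 0 = 6, A[2][1] + B[1][2] = 2 + 5 = 7, A[2][2] + B[2][2] = 9 + -4 = 5) = 5 (attained at k = 2)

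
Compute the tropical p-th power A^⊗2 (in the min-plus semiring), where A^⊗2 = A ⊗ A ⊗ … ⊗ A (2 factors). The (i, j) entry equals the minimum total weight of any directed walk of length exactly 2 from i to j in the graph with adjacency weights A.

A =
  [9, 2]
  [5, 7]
A^⊗2 =
  [7, 9]
  [12, 7]

Each entry (A^⊗2)_ij equals the minimum over all length-2 walks i = v_0 → v_1 → … → v_2 = j of Σ_t A[v_t][v_{t+1}]. For example, for (i, j) = (0, 1) we minimise over 2 possible intermediate vertex sequences; the minimum is 9, attained along the walk 0 → 1 → 1.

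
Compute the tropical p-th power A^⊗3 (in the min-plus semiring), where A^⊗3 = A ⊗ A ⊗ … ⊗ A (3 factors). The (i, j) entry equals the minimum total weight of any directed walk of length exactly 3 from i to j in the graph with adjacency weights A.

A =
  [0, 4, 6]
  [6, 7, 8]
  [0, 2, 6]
A^⊗3 =
  [0, 4, 6]
  [6, 10, 12]
  [0, 4, 6]

Each entry (A^⊗3)_ij equals the minimum over all length-3 walks i = v_0 → v_1 → … → v_3 = j of Σ_t A[v_t][v_{t+1}]. For example, for (i, j) = (0, 2) we minimise over 9 possible intermediate vertex sequences; the minimum is 6, attained along the walk 0 → 0 → 0 → 2.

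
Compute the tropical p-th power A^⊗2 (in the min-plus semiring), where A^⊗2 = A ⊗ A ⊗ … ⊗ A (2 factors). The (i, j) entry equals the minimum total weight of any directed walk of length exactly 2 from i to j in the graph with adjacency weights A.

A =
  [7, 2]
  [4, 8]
A^⊗2 =
  [6, 9]
  [11, 6]

Each entry (A^⊗2)_ij equals the minimum over all length-2 walks i = v_0 → v_1 → … → v_2 = j of Σ_t A[v_t][v_{t+1}]. For example, for (i, j) = (0, 1) we minimise over 2 possible intermediate vertex sequences; the minimum is 9, attained along the walk 0 → 0 → 1.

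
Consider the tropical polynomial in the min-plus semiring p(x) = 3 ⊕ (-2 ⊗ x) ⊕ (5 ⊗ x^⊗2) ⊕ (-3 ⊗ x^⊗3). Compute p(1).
p(1) = -1

A tropical monomial a ⊗ x^⊗i evaluates to a + i · x. Evaluating each term at x = 1:
  Term 0 contributes 3 + 0 · 1 = 3
  Term 1 contributes -2 + 1 · 1 = -1
  Term 2 contributes 5 + 2 · 1 = 7
  Term 3 contributes -3 + 3 · 1 = 0
p(1) = ⊕ of these = min[3, -1, 7, 0] = -1.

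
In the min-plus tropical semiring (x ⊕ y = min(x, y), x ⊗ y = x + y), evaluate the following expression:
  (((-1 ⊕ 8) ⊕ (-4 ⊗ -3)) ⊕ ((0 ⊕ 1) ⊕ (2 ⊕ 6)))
(((-1 ⊕ 8) ⊕ (-4 ⊗ -3)) ⊕ ((0 ⊕ 1) ⊕ (2 ⊕ 6))) = -7

Expand innermost to outermost. Recall ⊕ takes the minimum of its arguments and ⊗ takes their sum. Working out the expression (((-1 ⊕ 8) ⊕ (-4 ⊗ -3)) ⊕ ((0 ⊕ 1) ⊕ (2 ⊕ 6))) gives -7.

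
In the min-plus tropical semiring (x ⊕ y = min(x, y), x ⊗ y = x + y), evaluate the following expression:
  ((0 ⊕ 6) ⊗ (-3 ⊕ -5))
((0 ⊕ 6) ⊗ (-3 ⊕ -5)) = -5

Expand innermost to outermost. Recall ⊕ takes the minimum of its arguments and ⊗ takes their sum. Working out the expression ((0 ⊕ 6) ⊗ (-3 ⊕ -5)) gives -5.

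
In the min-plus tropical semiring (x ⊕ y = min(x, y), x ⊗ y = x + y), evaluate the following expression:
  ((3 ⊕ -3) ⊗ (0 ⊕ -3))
((3 ⊕ -3) ⊗ (0 ⊕ -3)) = -6

Expand innermost to outermost. Recall ⊕ takes the minimum of its arguments and ⊗ takes their sum. Working out the expression ((3 ⊕ -3) ⊗ (0 ⊕ -3)) gives -6.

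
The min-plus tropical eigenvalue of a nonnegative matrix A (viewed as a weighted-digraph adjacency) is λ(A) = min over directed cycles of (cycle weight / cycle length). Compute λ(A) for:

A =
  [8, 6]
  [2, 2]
λ(A) = 2

Enumerate directed cycles and compute their means (weight / length). Sample:
  cycle 0 → 0: weight = 8, length = 1, mean = 8/1 ≈ 8.000
  cycle 1 → 1: weight = 2, length = 1, mean = 2/1 ≈ 2.000
  cycle 0 → 1 → 0: weight = 8, length = 2, mean = 8/2 ≈ 4.000
  cycle 1 → 0 → 1: weight = 8, length = 2, mean = 8/2 ≈ 4.000
Minimum mean = 2.000, attained e.g. along the cycle 1 → 1 with weight 2 and length 1. So λ(A) = 2/1 = 2.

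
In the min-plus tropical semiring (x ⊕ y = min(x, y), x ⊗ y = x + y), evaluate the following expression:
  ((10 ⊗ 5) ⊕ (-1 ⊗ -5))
((10 ⊗ 5) ⊕ (-1 ⊗ -5)) = -6

Expand innermost to outermost. Recall ⊕ takes the minimum of its arguments and ⊗ takes their sum. Working out the expression ((10 ⊗ 5) ⊕ (-1 ⊗ -5)) gives -6.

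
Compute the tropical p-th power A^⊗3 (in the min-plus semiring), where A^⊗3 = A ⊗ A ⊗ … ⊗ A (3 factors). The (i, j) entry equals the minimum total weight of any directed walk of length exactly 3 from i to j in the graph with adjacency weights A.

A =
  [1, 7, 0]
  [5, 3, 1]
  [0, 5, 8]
A^⊗3 =
  [1, 6, 0]
  [2, 8, 1]
  [0, 5, 1]

Each entry (A^⊗3)_ij equals the minimum over all length-3 walks i = v_0 → v_1 → … → v_3 = j of Σ_t A[v_t][v_{t+1}]. For example, for (i, j) = (0, 2) we minimise over 9 possible intermediate vertex sequences; the minimum is 0, attained along the walk 0 → 2 → 0 → 2.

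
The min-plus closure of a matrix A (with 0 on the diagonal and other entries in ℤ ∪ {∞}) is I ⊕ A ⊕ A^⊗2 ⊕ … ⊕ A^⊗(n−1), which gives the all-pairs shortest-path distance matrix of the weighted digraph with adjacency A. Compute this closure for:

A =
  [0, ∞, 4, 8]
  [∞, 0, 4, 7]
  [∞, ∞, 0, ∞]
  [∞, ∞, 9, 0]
Closure =
  [0, ∞, 4, 8]
  [∞, 0, 4, 7]
  [∞, ∞, 0, ∞]
  [∞, ∞, 9, 0]

This is the Floyd-Warshall all-pairs shortest-path computation. For each intermediate vertex k = 0, 1, …, 3, update dist[i][j] ← min(dist[i][j], dist[i][k] + dist[k][j]). The final matrix gives, for each (i, j), the minimum total weight of any directed path from i to j (possibly empty when i = j).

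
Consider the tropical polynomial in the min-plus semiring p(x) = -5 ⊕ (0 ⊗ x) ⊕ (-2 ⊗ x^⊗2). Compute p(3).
p(3) = -5

A tropical monomial a ⊗ x^⊗i evaluates to a + i · x. Evaluating each term at x = 3:
  Term 0 contributes -5 + 0 · 3 = -5
  Term 1 contributes 0 + 1 · 3 = 3
  Term 2 contributes -2 + 2 · 3 = 4
p(3) = ⊕ of these = min[-5, 3, 4] = -5.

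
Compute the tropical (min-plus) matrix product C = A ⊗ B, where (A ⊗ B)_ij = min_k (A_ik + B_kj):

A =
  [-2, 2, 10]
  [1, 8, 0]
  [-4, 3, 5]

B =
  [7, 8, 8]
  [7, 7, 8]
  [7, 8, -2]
A ⊗ B =
  [5, 6, 6]
  [7, 8, -2]
  [3, 4, 3]

Apply the min-plus product entry-by-entry:
  C[0][0] = min over k of (A[0][0] + B[0][0] = -2 + 7 = 5, A[0][1] + B[1][0] = 2 + 7 = 9, A[0][2] + B[2][0] = 10 + 7 = 17) = 5 (attained at k = 0)
  C[0][1] = min over k of (A[0][0] + B[0][1] = -2 + 8 = 6, A[0][1] + B[1][1] = 2 + 7 = 9, A[0][2] + B[2][1] = 10 + 8 = 18) = 6 (attained at k = 0)
  C[0][2] = min over k of (A[0][0] + B[0][2] = -2 + 8 = 6, A[0][1] + B[1][2] = 2 + 8 = 10, A[0][2] + B[2][2] = 10 + -2 = 8) = 6 (attained at k = 0)
  C[1][0] = min over k of (A[1][0] + B[0][0] = 1 + 7 = 8, A[1][1] + B[1][0] = 8 + 7 = 15, A[1][2] + B[2][0] = 0 + 7 = 7) = 7 (attained at k = 2)
  C[1][1] = min over k of (A[1][0] + B[0][1] = 1 + 8 = 9, A[1][1] + B[1][1] = 8 + 7 = 15, A[1][2] + B[2][1] = 0 + 8 = 8) = 8 (attained at k = 2)
  C[1][2] = min over k of (A[1][0] + B[0][2] = 1 + 8 = 9, A[1][1] + B[1][2] = 8 + 8 = 16, A[1][2] + B[2][2] = 0 + -2 = -2) = -2 (attained at k = 2)
  C[2][0] = min over k of (A[2][0] + B[0][0] = -4 + 7 = 3, A[2][1] + B[1][0] = 3 + 7 = 10, A[2][2] + B[2][0] = 5 + 7 = 12) = 3 (attained at k = 0)
  C[2][1] = min over k of (A[2][0] + B[0][1] = -4 + 8 = 4, A[2][1] + B[1][1] = 3 + 7 = 10, A[2][2] + B[2][1] = 5 + 8 = 13) = 4 (attained at k = 0)
  C[2][2] = min over k of (A[2][0] + B[0][2] = -4 + 8 = 4, A[2][1] + B[1][2] = 3 + 8 = 11, A[2][2] + B[2][2] = 5 + -2 = 3) = 3 (attained at k = 2)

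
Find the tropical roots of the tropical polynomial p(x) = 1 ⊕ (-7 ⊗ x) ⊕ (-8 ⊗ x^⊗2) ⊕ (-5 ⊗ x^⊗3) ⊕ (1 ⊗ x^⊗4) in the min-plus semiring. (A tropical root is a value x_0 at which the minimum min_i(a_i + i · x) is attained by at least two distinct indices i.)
Roots: {-6, -3, 1, 8}

Each tropical root is a break point of the lower envelope of the lines y = a_i + i · x (there are 5 lines, with slopes 0, 1, ..., 4). Only the lines that attain the minimum somewhere contribute to roots; other lines are dominated. Here the surviving (envelope) indices are i = 4, i = 3, i = 2, i = 1, i = 0.
Intersections between consecutive envelope lines give the roots: for adjacent envelope indices i < j the intersection is x = (a_i − a_j) / (j − i). Reading off the sorted break points: {-6, -3, 1, 8}.
Verification: at each break x_0, at least two indices attain the minimum of min_i(a_i + i · x_0).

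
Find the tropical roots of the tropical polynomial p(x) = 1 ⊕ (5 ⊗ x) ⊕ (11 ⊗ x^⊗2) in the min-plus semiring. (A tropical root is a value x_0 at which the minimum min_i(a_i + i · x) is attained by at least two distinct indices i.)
Roots: {-6, -4}

Each tropical root is a break point of the lower envelope of the lines y = a_i + i · x (there are 3 lines, with slopes 0, 1, ..., 2). Only the lines that attain the minimum somewhere contribute to roots; other lines are dominated. Here the surviving (envelope) indices are i = 2, i = 1, i = 0.
Intersections between consecutive envelope lines give the roots: for adjacent envelope indices i < j the intersection is x = (a_i − a_j) / (j − i). Reading off the sorted break points: {-6, -4}.
Verification: at each break x_0, at least two indices attain the minimum of min_i(a_i + i · x_0).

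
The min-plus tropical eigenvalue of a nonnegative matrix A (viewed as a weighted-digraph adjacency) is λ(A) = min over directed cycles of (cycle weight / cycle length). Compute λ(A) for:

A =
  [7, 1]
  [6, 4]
λ(A) = 7/2

Enumerate directed cycles and compute their means (weight / length). Sample:
  cycle 0 → 0: weight = 7, length = 1, mean = 7/1 ≈ 7.000
  cycle 1 → 1: weight = 4, length = 1, mean = 4/1 ≈ 4.000
  cycle 0 → 1 → 0: weight = 7, length = 2, mean = 7/2 ≈ 3.500
  cycle 1 → 0 → 1: weight = 7, length = 2, mean = 7/2 ≈ 3.500
Minimum mean = 3.500, attained e.g. along the cycle 0 → 1 → 0 with weight 7 and length 2. So λ(A) = 7/2 = 7/2.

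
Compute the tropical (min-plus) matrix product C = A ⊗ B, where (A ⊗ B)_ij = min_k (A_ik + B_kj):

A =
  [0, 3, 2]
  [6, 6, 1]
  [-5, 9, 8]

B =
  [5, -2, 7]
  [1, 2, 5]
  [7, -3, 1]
A ⊗ B =
  [4, -2, 3]
  [7, -2, 2]
  [0, -7, 2]

Apply the min-plus product entry-by-entry:
  C[0][0] = min over k of (A[0][0] + B[0][0] = 0 + 5 = 5, A[0][1] + B[1][0] = 3 + 1 = 4, A[0][2] + B[2][0] = 2 + 7 = 9) = 4 (attained at k = 1)
  C[0][1] = min over k of (A[0][0] + B[0][1] = 0 + -2 = -2, A[0][1] + B[1][1] = 3 + 2 = 5, A[0][2] + B[2][1] = 2 + -3 = -1) = -2 (attained at k = 0)
  C[0][2] = min over k of (A[0][0] + B[0][2] = 0 + 7 = 7, A[0][1] + B[1][2] = 3 + 5 = 8, A[0][2] + B[2][2] = 2 + 1 = 3) = 3 (attained at k = 2)
  C[1][0] = min over k of (A[1][0] + B[0][0] = 6 + 5 = 11, A[1][1] + B[1][0] = 6 + 1 = 7, A[1][2] + B[2][0] = 1 + 7 = 8) = 7 (attained at k = 1)
  C[1][1] = min over k of (A[1][0] + B[0][1] = 6 + -2 = 4, A[1][1] + B[1][1] = 6 + 2 = 8, A[1][2] + B[2][1] = 1 + -3 = -2) = -2 (attained at k = 2)
  C[1][2] = min over k of (A[1][0] + B[0][2] = 6 + 7 = 13, A[1][1] + B[1][2] = 6 + 5 = 11, A[1][2] + B[2][2] = 1 + 1 = 2) = 2 (attained at k = 2)
  C[2][0] = min over k of (A[2][0] + B[0][0] = -5 + 5 = 0, A[2][1] + B[1][0] = 9 + 1 = 10, A[2][2] + B[2][0] = 8 + 7 = 15) = 0 (attained at k = 0)
  C[2][1] = min over k of (A[2][0] + B[0][1] = -5 + -2 = -7, A[2][1] + B[1][1] = 9 + 2 = 11, A[2][2] + B[2][1] = 8 + -3 = 5) = -7 (attained at k = 0)
  C[2][2] = min over k of (A[2][0] + B[0][2] = -5 + 7 = 2, A[2][1] + B[1][2] = 9 + 5 = 14, A[2][2] + B[2][2] = 8 + 1 = 9) = 2 (attained at k = 0)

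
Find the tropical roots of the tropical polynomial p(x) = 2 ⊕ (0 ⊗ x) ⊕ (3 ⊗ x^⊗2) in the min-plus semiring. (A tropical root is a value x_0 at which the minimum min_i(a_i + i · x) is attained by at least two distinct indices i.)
Roots: {-3, 2}

Each tropical root is a break point of the lower envelope of the lines y = a_i + i · x (there are 3 lines, with slopes 0, 1, ..., 2). Only the lines that attain the minimum somewhere contribute to roots; other lines are dominated. Here the surviving (envelope) indices are i = 2, i = 1, i = 0.
Intersections between consecutive envelope lines give the roots: for adjacent envelope indices i < j the intersection is x = (a_i − a_j) / (j − i). Reading off the sorted break points: {-3, 2}.
Verification: at each break x_0, at least two indices attain the minimum of min_i(a_i + i · x_0).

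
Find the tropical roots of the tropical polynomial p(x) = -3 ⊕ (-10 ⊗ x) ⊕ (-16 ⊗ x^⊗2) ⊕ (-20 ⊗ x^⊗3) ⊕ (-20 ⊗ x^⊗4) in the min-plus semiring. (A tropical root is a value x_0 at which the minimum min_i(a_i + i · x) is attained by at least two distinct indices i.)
Roots: {0, 4, 6, 7}

Each tropical root is a break point of the lower envelope of the lines y = a_i + i · x (there are 5 lines, with slopes 0, 1, ..., 4). Only the lines that attain the minimum somewhere contribute to roots; other lines are dominated. Here the surviving (envelope) indices are i = 4, i = 3, i = 2, i = 1, i = 0.
Intersections between consecutive envelope lines give the roots: for adjacent envelope indices i < j the intersection is x = (a_i − a_j) / (j − i). Reading off the sorted break points: {0, 4, 6, 7}.
Verification: at each break x_0, at least two indices attain the minimum of min_i(a_i + i · x_0).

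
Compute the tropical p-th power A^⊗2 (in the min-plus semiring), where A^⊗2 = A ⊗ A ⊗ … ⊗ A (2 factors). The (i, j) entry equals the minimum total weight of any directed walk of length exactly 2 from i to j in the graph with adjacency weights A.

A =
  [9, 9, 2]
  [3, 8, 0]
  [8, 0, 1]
A^⊗2 =
  [10, 2, 3]
  [8, 0, 1]
  [3, 1, 0]

Each entry (A^⊗2)_ij equals the minimum over all length-2 walks i = v_0 → v_1 → … → v_2 = j of Σ_t A[v_t][v_{t+1}]. For example, for (i, j) = (0, 2) we minimise over 3 possible intermediate vertex sequences; the minimum is 3, attained along the walk 0 → 2 → 2.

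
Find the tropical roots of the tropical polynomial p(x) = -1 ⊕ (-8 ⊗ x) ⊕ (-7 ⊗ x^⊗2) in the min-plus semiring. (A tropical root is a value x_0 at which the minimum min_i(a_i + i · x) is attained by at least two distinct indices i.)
Roots: {-1, 7}

Each tropical root is a break point of the lower envelope of the lines y = a_i + i · x (there are 3 lines, with slopes 0, 1, ..., 2). Only the lines that attain the minimum somewhere contribute to roots; other lines are dominated. Here the surviving (envelope) indices are i = 2, i = 1, i = 0.
Intersections between consecutive envelope lines give the roots: for adjacent envelope indices i < j the intersection is x = (a_i − a_j) / (j − i). Reading off the sorted break points: {-1, 7}.
Verification: at each break x_0, at least two indices attain the minimum of min_i(a_i + i · x_0).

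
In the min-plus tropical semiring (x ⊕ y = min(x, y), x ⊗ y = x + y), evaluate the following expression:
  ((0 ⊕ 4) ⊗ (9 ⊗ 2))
((0 ⊕ 4) ⊗ (9 ⊗ 2)) = 11

Expand innermost to outermost. Recall ⊕ takes the minimum of its arguments and ⊗ takes their sum. Working out the expression ((0 ⊕ 4) ⊗ (9 ⊗ 2)) gives 11.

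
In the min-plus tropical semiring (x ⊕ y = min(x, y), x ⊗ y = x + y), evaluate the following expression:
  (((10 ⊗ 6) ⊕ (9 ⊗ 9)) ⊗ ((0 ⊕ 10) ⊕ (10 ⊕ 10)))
(((10 ⊗ 6) ⊕ (9 ⊗ 9)) ⊗ ((0 ⊕ 10) ⊕ (10 ⊕ 10))) = 16

Expand innermost to outermost. Recall ⊕ takes the minimum of its arguments and ⊗ takes their sum. Working out the expression (((10 ⊗ 6) ⊕ (9 ⊗ 9)) ⊗ ((0 ⊕ 10) ⊕ (10 ⊕ 10))) gives 16.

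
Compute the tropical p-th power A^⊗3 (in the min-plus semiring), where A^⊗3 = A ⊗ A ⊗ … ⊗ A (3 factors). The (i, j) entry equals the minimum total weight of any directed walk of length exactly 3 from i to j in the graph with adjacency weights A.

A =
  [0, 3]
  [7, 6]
A^⊗3 =
  [0, 3]
  [7, 10]

Each entry (A^⊗3)_ij equals the minimum over all length-3 walks i = v_0 → v_1 → … → v_3 = j of Σ_t A[v_t][v_{t+1}]. For example, for (i, j) = (0, 1) we minimise over 4 possible intermediate vertex sequences; the minimum is 3, attained along the walk 0 → 0 → 0 → 1.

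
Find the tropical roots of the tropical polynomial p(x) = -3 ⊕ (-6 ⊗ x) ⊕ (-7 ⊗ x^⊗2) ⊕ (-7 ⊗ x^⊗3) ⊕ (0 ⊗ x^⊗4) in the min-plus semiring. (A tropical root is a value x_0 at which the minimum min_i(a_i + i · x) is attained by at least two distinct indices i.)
Roots: {-7, 0, 1, 3}

Each tropical root is a break point of the lower envelope of the lines y = a_i + i · x (there are 5 lines, with slopes 0, 1, ..., 4). Only the lines that attain the minimum somewhere contribute to roots; other lines are dominated. Here the surviving (envelope) indices are i = 4, i = 3, i = 2, i = 1, i = 0.
Intersections between consecutive envelope lines give the roots: for adjacent envelope indices i < j the intersection is x = (a_i − a_j) / (j − i). Reading off the sorted break points: {-7, 0, 1, 3}.
Verification: at each break x_0, at least two indices attain the minimum of min_i(a_i + i · x_0).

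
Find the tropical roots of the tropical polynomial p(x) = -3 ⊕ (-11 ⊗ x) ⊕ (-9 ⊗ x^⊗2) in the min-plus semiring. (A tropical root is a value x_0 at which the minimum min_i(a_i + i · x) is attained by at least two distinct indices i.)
Roots: {-2, 8}

Each tropical root is a break point of the lower envelope of the lines y = a_i + i · x (there are 3 lines, with slopes 0, 1, ..., 2). Only the lines that attain the minimum somewhere contribute to roots; other lines are dominated. Here the surviving (envelope) indices are i = 2, i = 1, i = 0.
Intersections between consecutive envelope lines give the roots: for adjacent envelope indices i < j the intersection is x = (a_i − a_j) / (j − i). Reading off the sorted break points: {-2, 8}.
Verification: at each break x_0, at least two indices attain the minimum of min_i(a_i + i · x_0).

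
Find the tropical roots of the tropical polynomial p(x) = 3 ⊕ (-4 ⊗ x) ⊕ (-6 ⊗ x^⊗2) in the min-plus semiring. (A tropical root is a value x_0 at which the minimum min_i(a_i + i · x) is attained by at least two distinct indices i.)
Roots: {2, 7}

Each tropical root is a break point of the lower envelope of the lines y = a_i + i · x (there are 3 lines, with slopes 0, 1, ..., 2). Only the lines that attain the minimum somewhere contribute to roots; other lines are dominated. Here the surviving (envelope) indices are i = 2, i = 1, i = 0.
Intersections between consecutive envelope lines give the roots: for adjacent envelope indices i < j the intersection is x = (a_i − a_j) / (j − i). Reading off the sorted break points: {2, 7}.
Verification: at each break x_0, at least two indices attain the minimum of min_i(a_i + i · x_0).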